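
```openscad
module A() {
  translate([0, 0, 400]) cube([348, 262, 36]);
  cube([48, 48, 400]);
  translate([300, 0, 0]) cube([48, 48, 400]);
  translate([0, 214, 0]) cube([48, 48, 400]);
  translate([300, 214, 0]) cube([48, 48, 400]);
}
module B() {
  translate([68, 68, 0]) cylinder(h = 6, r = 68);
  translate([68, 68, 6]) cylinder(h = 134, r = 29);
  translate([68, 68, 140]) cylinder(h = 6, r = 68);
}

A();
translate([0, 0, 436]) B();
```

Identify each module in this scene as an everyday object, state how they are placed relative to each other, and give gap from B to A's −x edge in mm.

The spool's min-x is at 0; the stool's min-x is 0; gap = 0 mm.

A is a stool. B is a spool. The spool is on top of the stool. The gap from the spool to the stool's −x edge is 0 mm.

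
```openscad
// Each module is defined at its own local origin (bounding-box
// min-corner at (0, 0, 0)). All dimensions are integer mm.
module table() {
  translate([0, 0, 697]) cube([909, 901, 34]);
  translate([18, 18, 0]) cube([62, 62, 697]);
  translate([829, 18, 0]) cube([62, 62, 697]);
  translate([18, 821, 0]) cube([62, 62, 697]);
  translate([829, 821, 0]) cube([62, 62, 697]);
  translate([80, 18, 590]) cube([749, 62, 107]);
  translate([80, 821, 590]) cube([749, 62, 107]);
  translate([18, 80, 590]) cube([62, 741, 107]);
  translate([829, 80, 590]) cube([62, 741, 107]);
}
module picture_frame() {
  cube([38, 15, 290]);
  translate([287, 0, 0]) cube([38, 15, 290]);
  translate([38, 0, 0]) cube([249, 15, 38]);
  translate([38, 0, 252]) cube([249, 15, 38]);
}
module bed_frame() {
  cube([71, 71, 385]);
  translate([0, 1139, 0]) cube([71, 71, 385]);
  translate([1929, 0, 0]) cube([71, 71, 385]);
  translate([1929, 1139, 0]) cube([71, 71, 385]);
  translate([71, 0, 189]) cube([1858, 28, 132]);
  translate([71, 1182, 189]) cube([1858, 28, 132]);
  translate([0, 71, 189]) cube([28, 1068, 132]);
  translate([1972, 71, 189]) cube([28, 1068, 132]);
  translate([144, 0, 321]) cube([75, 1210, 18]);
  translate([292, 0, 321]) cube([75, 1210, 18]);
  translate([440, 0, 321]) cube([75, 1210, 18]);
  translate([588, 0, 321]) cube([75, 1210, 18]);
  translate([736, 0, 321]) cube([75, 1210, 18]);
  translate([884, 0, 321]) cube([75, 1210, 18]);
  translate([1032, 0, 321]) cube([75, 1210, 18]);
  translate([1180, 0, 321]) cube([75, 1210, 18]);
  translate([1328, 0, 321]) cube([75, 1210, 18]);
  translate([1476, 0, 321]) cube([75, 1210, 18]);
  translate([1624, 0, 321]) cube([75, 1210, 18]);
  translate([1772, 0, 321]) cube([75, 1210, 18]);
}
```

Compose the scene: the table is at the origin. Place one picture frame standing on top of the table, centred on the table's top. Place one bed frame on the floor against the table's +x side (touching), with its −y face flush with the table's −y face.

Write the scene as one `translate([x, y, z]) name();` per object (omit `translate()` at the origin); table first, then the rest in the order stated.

table();
translate([292, 443, 731]) picture_frame();
translate([909, 0, 0]) bed_frame();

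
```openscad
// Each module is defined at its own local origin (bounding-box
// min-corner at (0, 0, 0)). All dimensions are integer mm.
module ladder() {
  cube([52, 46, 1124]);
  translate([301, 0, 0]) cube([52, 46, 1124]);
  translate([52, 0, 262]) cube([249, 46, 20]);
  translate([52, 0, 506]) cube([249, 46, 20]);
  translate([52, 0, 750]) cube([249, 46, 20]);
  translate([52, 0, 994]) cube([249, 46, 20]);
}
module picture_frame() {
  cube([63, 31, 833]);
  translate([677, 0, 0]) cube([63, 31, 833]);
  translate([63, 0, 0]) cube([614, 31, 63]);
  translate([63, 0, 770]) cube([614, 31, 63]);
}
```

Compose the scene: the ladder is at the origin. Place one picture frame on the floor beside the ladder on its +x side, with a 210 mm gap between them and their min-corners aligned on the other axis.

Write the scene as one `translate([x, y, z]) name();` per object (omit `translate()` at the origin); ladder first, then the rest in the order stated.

ladder();
translate([563, 0, 0]) picture_frame();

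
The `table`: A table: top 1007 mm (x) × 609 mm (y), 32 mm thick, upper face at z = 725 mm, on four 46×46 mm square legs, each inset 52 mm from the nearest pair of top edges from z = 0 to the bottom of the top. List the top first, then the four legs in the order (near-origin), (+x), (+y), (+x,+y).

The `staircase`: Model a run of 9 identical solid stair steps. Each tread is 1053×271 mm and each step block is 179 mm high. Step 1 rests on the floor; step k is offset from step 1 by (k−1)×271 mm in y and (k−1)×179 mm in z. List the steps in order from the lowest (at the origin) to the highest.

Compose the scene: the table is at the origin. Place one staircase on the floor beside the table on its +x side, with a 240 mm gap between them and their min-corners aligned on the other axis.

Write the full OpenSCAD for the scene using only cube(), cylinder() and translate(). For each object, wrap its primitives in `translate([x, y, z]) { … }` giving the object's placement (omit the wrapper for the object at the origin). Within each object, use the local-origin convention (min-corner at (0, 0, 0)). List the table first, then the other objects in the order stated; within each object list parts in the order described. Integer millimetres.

translate([0, 0, 693]) cube([1007, 609, 32]);
translate([52, 52, 0]) cube([46, 46, 693]);
translate([909, 52, 0]) cube([46, 46, 693]);
translate([52, 511, 0]) cube([46, 46, 693]);
translate([909, 511, 0]) cube([46, 46, 693]);
translate([1247, 0, 0]) {
  cube([1053, 271, 179]);
  translate([0, 271, 179]) cube([1053, 271, 179]);
  translate([0, 542, 358]) cube([1053, 271, 179]);
  translate([0, 813, 537]) cube([1053, 271, 179]);
  translate([0, 1084, 716]) cube([1053, 271, 179]);
  translate([0, 1355, 895]) cube([1053, 271, 179]);
  translate([0, 1626, 1074]) cube([1053, 271, 179]);
  translate([0, 1897, 1253]) cube([1053, 271, 179]);
  translate([0, 2168, 1432]) cube([1053, 271, 179]);
}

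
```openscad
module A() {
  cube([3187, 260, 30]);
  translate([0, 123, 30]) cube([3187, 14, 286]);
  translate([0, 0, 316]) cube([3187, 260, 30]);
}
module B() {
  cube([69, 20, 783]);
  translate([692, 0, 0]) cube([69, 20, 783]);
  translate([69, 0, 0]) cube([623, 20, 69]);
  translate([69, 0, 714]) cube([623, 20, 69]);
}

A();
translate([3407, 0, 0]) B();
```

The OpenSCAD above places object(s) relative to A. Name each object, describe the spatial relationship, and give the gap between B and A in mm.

The picture frame's nearest face is 220 mm from the I-beam's +x face.

A is an I-beam. B is a picture frame. The picture frame is on the floor beside the I-beam on its +x side. The gap between the picture frame and the I-beam is 220 mm.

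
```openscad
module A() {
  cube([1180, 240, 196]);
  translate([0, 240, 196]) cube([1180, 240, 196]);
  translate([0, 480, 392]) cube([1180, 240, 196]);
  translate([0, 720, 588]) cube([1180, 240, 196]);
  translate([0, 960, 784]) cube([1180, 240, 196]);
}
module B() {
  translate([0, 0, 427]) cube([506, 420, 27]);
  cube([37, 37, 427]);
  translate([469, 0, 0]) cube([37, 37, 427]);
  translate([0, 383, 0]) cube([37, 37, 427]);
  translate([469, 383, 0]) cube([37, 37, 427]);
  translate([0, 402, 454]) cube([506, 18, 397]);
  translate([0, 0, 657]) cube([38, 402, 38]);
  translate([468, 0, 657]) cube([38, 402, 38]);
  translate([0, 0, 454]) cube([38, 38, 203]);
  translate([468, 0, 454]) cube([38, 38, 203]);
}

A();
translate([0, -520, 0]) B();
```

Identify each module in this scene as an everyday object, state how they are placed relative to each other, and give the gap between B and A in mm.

A is a staircase. B is a chair. The chair is on the floor beside the staircase on its −y side. The gap between the chair and the staircase is 100 mm.

The chair's nearest face is 100 mm from the staircase's −y face.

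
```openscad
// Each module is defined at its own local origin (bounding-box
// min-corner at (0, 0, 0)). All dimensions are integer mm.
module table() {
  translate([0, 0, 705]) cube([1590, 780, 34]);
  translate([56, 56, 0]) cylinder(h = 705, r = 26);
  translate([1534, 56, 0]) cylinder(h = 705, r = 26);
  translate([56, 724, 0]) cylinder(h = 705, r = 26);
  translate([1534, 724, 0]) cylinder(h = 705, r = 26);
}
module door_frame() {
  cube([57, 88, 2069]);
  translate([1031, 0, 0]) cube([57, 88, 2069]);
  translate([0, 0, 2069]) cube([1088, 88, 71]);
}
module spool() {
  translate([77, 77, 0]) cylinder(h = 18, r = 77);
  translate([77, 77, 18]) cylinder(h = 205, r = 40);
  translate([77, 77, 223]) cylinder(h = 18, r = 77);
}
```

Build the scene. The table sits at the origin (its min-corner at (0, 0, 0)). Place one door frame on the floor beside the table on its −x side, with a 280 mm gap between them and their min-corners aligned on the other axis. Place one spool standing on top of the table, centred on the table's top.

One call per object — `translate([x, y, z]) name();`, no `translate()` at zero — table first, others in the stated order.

table();
translate([-1368, 0, 0]) door_frame();
translate([718, 313, 739]) spool();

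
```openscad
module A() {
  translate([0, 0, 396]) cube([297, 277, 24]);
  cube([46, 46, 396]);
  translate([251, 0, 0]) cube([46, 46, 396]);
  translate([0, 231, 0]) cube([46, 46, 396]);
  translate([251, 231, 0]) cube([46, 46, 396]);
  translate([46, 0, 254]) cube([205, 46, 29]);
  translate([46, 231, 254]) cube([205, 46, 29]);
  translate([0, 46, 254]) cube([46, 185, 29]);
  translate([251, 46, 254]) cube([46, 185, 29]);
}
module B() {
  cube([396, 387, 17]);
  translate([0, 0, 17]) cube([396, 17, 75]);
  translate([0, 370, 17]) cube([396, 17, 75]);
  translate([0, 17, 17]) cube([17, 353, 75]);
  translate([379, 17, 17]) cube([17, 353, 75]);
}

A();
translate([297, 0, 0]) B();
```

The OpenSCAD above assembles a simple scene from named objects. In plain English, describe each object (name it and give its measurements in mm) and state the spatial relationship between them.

A is a four-legged stool. The seat is 297×277 mm, 24 mm thick, top at z = 420 mm. It stands on four square legs, each 46×46 mm in cross-section, from z = 0 to the seat underside, each flush with a corner of the seat. Four stretchers, 46 mm wide and 29 mm tall, connect adjacent legs with their undersides at z = 254 mm, each running between the inner faces of the legs it joins and aligned with the legs' outer faces on the other axis.

B is an open-topped rectangular box: outside dimensions 396×387×92 mm, with a uniform wall and base thickness of 17 mm. The base is a full 396×387 slab on the floor; four walls sit on top of the base. The front and back walls (the −y and +y sides) span the full width; the two side walls fit between them.

The open box is against the stool's +x side, with their −y faces flush.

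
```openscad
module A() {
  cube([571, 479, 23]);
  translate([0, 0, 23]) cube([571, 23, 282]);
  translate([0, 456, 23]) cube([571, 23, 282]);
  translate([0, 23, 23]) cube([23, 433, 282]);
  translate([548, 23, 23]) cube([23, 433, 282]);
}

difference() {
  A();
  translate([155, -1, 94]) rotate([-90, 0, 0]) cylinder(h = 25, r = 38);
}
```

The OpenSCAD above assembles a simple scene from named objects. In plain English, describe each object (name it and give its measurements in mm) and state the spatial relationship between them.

A is an open storage box with external size 571×479×305 mm and wall thickness 23 mm (the base is also 23 mm thick). The base covers the whole footprint; the four walls stand on the base, with the y-facing walls full-width and the x-facing walls fitting between their inner faces.

The open box has a circular hole of radius 38 mm through its front wall, centred at (x = 155, z = 94).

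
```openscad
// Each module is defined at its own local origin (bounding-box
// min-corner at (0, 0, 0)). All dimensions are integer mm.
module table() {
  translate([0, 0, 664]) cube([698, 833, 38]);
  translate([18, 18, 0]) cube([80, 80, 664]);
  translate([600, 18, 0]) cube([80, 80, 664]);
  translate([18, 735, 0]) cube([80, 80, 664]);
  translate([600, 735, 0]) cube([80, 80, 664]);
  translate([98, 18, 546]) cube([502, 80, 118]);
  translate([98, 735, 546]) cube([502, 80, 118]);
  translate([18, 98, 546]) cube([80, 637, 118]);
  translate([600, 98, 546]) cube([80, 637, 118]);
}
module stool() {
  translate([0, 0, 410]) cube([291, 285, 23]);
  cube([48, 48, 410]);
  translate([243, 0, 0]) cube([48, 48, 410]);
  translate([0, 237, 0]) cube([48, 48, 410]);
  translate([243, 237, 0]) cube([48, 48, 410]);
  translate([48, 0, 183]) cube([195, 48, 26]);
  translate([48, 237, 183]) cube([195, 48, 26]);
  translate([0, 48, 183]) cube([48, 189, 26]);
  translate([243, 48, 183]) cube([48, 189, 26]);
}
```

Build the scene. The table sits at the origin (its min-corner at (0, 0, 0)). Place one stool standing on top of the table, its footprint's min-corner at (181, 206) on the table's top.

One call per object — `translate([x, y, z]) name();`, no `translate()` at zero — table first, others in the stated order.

table();
translate([181, 206, 702]) stool();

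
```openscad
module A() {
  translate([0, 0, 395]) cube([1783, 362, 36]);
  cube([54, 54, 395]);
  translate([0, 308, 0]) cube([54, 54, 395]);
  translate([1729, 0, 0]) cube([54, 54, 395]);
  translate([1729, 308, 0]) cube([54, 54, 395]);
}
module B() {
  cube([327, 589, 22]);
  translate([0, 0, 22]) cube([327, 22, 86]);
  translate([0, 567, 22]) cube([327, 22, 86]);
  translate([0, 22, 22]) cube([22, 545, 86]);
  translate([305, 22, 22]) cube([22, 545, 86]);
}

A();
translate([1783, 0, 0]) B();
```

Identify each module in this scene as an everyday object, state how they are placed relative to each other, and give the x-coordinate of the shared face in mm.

The bench's +x face and the open box's −x face are both at x = 1783 mm.

A is a bench. B is an open box. The open box is against the bench's +x side, with their −y faces flush. The x-coordinate of the shared face is 1783 mm.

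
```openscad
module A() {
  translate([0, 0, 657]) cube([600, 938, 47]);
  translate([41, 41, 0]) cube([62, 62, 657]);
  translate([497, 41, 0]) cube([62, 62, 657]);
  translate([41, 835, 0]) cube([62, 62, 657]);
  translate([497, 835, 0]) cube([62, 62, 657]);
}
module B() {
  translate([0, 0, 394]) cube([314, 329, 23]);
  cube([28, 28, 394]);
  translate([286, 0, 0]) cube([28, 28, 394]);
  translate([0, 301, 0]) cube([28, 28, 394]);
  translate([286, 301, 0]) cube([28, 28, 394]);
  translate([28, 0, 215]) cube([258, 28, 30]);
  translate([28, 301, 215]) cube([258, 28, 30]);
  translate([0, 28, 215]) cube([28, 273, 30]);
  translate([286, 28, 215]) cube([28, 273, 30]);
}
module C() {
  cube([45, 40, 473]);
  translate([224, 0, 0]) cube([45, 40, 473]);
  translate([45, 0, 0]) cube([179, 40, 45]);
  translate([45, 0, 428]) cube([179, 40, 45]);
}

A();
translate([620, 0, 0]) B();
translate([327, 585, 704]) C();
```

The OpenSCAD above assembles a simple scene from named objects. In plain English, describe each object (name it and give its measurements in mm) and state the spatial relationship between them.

A is a table with a 600×938 mm rectangular top, 47 mm thick, top surface at z = 704 mm, supported by four 62×62 mm square legs, each inset 41 mm from the nearest pair of top edges, running from the floor.

B is a four-legged stool. The seat is a 314×329×23 mm slab whose top surface is at z = 417 mm; four square legs, each 28×28 mm in cross-section, run from the floor (z = 0) to the underside of the seat, each flush with a corner of the seat. Four stretchers, 28 mm wide and 30 mm tall, connect adjacent legs with their undersides at z = 215 mm, each running between the inner faces of the legs it joins and aligned with the legs' outer faces on the other axis.

C is a rectangular picture frame lying in the x–z plane (depth along y). The opening is 179 mm wide (x) by 383 mm tall (z), surrounded by a border 45 mm wide on all four sides. The frame is 40 mm deep and is made of two full-height vertical stiles with two horizontal rails fitted between them.

The stool is on the floor beside the table on its +x side. The picture frame is on top of the table.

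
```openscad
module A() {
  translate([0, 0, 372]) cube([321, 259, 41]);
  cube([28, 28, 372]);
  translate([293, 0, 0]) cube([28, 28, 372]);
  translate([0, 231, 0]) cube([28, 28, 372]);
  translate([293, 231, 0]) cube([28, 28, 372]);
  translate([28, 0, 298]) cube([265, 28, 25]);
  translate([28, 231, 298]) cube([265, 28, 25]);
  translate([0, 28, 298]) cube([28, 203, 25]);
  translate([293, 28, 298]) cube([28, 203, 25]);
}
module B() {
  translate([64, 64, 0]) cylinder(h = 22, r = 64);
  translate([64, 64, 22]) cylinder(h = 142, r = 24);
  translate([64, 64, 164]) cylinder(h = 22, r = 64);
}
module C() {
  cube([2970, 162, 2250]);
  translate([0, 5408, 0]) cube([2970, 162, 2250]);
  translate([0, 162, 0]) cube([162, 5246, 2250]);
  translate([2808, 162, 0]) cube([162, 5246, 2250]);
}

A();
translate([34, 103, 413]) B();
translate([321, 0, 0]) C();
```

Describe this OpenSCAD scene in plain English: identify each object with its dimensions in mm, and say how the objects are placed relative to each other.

A is a four-legged stool. The seat is a 321×259×41 mm slab whose top surface is at z = 413 mm; four square legs, each 28×28 mm in cross-section, run from the floor (z = 0) to the underside of the seat, each flush with a corner of the seat. Four stretchers, 28 mm wide and 25 mm tall, connect adjacent legs with their undersides at z = 298 mm, each running between the inner faces of the legs it joins and aligned with the legs' outer faces on the other axis.

B is a spool: two coaxial disc flanges of radius 64 mm and thickness 22 mm, joined by a core cylinder of radius 24 mm and height 142 mm. The lower flange rests on z = 0 and the three cylinders share a vertical axis.

C is the wall frame of a small rectangular building: four walls, each 2250 mm tall and 162 mm thick, enclosing a footprint 2970 mm (x) by 5570 mm (y) outside-to-outside, with no floor or roof. The front and back walls (the −y and +y sides) span the full width; the two side walls fit between them.

The spool is on top of the stool. The house frame is against the stool's +x side, with their −y faces flush.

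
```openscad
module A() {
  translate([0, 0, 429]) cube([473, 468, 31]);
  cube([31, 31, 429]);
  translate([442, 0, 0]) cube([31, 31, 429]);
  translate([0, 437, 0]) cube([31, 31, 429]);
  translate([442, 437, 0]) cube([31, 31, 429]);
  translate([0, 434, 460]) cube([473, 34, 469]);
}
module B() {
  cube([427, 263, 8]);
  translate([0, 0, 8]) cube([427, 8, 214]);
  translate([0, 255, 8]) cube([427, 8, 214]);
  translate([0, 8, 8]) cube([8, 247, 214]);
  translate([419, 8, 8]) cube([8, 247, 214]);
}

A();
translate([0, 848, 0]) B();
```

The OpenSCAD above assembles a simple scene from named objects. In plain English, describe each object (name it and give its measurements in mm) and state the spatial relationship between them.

A is a chair: 473×468 mm seat, 31 mm thick, top at z = 460 mm, on four 31 mm square corner legs flush with the seat edges. A 34 mm thick backrest slab spans the full seat width, extending 469 mm above the seat top, its back face flush with the seat's +y edge.

B is an open storage box with external size 427×263×222 mm and wall thickness 8 mm (the base is also 8 mm thick). The base covers the whole footprint; the four walls stand on the base, with the y-facing walls full-width and the x-facing walls fitting between their inner faces.

The open box is on the floor beside the chair on its +y side.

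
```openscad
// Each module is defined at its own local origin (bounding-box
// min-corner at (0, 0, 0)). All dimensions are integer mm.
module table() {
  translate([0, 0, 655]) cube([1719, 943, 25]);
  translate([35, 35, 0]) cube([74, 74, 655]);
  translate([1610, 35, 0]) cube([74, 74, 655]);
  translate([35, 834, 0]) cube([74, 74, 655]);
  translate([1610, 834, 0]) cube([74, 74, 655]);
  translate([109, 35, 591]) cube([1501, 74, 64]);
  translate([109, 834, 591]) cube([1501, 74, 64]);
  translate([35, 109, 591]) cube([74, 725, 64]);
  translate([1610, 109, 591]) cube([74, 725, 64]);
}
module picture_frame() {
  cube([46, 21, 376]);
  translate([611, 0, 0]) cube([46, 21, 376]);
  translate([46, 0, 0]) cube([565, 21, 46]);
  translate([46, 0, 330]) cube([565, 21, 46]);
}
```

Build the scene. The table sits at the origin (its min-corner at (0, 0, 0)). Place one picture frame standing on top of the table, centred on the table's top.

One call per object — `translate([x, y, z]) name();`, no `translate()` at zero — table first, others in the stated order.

table();
translate([531, 461, 680]) picture_frame();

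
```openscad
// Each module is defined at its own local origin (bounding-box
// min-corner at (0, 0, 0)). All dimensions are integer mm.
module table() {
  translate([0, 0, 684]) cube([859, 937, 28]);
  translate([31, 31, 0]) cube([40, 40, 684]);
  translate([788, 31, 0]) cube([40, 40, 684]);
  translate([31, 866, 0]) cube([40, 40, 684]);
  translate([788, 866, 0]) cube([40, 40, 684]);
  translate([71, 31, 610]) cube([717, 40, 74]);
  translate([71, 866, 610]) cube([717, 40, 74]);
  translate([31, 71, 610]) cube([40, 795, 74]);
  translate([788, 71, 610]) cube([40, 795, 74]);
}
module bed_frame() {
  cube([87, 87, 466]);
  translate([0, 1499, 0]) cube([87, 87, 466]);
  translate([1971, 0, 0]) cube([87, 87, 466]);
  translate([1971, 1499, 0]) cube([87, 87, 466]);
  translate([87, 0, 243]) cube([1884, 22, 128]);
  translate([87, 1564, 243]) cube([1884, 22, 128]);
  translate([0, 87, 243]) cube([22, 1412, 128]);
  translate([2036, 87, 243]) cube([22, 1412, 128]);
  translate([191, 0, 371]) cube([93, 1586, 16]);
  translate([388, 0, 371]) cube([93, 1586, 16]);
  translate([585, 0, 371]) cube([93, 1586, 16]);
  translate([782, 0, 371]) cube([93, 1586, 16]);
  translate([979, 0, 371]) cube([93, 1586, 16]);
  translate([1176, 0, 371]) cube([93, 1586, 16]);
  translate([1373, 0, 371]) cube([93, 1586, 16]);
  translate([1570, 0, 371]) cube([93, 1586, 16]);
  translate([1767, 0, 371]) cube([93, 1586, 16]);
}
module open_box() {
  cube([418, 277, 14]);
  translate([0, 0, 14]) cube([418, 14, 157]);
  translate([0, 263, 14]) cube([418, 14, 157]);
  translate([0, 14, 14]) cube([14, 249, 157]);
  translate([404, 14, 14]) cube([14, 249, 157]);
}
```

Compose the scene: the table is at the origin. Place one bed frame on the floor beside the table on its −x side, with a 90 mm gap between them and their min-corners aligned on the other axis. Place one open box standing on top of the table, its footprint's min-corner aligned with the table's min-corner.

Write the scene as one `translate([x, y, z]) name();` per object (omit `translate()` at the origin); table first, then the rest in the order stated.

table();
translate([-2148, 0, 0]) bed_frame();
translate([0, 0, 712]) open_box();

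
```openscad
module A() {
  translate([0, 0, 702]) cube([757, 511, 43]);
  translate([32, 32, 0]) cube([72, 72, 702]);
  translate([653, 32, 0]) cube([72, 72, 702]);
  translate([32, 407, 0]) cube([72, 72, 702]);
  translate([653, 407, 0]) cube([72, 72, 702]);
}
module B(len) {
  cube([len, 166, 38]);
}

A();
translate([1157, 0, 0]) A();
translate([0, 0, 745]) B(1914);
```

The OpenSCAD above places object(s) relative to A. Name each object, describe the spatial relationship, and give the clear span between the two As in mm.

A is a table. B is a beam. A beam spans the tops of two tables. The clear span between the two tables is 400 mm.

Second table starts at x = 1157; first ends at x = 757; clear span = 1157 − 757 = 400 mm.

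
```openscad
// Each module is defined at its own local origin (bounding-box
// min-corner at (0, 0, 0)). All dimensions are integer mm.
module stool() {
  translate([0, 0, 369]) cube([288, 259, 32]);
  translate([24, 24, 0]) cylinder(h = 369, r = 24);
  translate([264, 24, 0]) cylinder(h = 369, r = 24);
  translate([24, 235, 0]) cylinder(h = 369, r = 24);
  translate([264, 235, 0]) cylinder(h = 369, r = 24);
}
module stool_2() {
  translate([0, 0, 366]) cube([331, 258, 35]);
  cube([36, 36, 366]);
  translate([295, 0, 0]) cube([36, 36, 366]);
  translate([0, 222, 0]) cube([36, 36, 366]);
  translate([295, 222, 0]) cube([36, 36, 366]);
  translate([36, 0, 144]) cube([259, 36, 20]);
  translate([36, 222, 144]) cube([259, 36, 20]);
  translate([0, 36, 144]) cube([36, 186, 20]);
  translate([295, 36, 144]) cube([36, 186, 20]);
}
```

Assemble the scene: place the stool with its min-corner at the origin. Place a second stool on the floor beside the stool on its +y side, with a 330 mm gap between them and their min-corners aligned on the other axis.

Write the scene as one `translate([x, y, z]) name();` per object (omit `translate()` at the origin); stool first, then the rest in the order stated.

stool();
translate([0, 589, 0]) stool_2();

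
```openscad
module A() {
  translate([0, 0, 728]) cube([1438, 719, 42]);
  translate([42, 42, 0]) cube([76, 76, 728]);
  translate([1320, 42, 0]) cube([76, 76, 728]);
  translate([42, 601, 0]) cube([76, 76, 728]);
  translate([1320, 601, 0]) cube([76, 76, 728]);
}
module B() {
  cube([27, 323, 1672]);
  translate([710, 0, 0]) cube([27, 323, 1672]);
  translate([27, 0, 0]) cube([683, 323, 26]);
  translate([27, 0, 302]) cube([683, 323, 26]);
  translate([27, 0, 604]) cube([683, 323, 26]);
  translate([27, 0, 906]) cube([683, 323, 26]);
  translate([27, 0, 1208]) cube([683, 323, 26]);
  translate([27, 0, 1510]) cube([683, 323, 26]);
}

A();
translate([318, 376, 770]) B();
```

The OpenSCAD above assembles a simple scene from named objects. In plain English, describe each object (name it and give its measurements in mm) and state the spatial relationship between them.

A is a table with a 1438×719 mm rectangular top, 42 mm thick, top surface at z = 770 mm, supported by four 76×76 mm square legs, each inset 42 mm from the nearest pair of top edges, running from the floor.

B is an open bookshelf. Two side panels, each 27 mm thick, 323 mm deep and 1672 mm tall, stand 737 mm apart (outside-to-outside). Between them sit 6 shelves, each 26 mm thick and 323 mm deep, spanning the full gap between the sides. The bottom shelf rests on the floor (its underside at z = 0) and the clear gap between one shelf's top and the next shelf's underside is 276 mm.

The bookshelf is on top of the table.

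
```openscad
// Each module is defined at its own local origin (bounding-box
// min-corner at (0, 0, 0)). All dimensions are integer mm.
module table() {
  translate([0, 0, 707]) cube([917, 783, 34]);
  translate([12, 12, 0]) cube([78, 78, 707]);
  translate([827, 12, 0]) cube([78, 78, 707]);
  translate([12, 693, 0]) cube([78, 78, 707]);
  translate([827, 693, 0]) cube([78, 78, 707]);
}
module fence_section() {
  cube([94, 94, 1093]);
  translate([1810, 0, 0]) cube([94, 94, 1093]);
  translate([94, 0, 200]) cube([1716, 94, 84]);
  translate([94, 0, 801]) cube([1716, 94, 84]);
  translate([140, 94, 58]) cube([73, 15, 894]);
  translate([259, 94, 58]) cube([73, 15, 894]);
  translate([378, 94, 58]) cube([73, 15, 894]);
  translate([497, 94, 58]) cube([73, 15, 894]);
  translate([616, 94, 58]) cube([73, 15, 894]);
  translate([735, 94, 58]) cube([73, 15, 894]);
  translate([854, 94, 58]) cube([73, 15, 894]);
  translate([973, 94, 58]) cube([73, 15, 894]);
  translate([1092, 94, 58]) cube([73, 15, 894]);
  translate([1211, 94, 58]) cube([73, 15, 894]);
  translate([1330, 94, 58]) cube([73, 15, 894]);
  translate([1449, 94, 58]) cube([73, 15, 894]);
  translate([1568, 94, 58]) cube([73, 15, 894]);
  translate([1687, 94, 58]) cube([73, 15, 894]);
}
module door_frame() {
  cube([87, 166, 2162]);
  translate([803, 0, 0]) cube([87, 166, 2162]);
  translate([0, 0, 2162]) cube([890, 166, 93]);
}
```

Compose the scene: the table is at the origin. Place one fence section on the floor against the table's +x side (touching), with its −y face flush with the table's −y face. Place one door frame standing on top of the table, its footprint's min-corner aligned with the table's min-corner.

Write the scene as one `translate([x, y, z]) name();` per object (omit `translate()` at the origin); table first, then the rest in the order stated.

table();
translate([917, 0, 0]) fence_section();
translate([0, 0, 741]) door_frame();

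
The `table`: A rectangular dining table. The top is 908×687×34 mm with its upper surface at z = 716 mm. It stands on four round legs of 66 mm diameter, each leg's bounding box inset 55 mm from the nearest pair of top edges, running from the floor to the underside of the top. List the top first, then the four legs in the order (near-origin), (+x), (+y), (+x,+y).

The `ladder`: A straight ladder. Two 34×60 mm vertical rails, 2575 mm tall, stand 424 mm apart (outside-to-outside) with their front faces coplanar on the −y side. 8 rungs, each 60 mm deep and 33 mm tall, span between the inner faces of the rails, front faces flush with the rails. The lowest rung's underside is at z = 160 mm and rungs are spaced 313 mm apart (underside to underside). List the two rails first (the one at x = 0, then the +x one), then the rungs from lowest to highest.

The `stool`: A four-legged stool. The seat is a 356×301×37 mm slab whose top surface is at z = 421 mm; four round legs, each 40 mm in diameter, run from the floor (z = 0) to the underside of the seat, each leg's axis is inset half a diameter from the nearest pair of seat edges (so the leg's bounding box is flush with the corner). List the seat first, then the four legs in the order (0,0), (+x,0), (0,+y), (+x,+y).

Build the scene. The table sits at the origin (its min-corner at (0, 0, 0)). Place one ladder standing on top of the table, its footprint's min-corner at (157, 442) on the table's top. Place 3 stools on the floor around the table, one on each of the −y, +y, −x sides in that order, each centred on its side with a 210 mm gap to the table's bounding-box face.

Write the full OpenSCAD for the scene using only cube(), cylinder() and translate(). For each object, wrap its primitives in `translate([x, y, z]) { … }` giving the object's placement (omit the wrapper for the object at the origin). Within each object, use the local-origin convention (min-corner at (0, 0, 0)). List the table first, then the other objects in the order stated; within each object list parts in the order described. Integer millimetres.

translate([0, 0, 682]) cube([908, 687, 34]);
translate([88, 88, 0]) cylinder(h = 682, r = 33);
translate([820, 88, 0]) cylinder(h = 682, r = 33);
translate([88, 599, 0]) cylinder(h = 682, r = 33);
translate([820, 599, 0]) cylinder(h = 682, r = 33);
translate([157, 442, 716]) {
  cube([34, 60, 2575]);
  translate([390, 0, 0]) cube([34, 60, 2575]);
  translate([34, 0, 160]) cube([356, 60, 33]);
  translate([34, 0, 473]) cube([356, 60, 33]);
  translate([34, 0, 786]) cube([356, 60, 33]);
  translate([34, 0, 1099]) cube([356, 60, 33]);
  translate([34, 0, 1412]) cube([356, 60, 33]);
  translate([34, 0, 1725]) cube([356, 60, 33]);
  translate([34, 0, 2038]) cube([356, 60, 33]);
  translate([34, 0, 2351]) cube([356, 60, 33]);
}
translate([276, -511, 0]) {
  translate([0, 0, 384]) cube([356, 301, 37]);
  translate([20, 20, 0]) cylinder(h = 384, r = 20);
  translate([336, 20, 0]) cylinder(h = 384, r = 20);
  translate([20, 281, 0]) cylinder(h = 384, r = 20);
  translate([336, 281, 0]) cylinder(h = 384, r = 20);
}
translate([276, 897, 0]) {
  translate([0, 0, 384]) cube([356, 301, 37]);
  translate([20, 20, 0]) cylinder(h = 384, r = 20);
  translate([336, 20, 0]) cylinder(h = 384, r = 20);
  translate([20, 281, 0]) cylinder(h = 384, r = 20);
  translate([336, 281, 0]) cylinder(h = 384, r = 20);
}
translate([-566, 193, 0]) {
  translate([0, 0, 384]) cube([356, 301, 37]);
  translate([20, 20, 0]) cylinder(h = 384, r = 20);
  translate([336, 20, 0]) cylinder(h = 384, r = 20);
  translate([20, 281, 0]) cylinder(h = 384, r = 20);
  translate([336, 281, 0]) cylinder(h = 384, r = 20);
}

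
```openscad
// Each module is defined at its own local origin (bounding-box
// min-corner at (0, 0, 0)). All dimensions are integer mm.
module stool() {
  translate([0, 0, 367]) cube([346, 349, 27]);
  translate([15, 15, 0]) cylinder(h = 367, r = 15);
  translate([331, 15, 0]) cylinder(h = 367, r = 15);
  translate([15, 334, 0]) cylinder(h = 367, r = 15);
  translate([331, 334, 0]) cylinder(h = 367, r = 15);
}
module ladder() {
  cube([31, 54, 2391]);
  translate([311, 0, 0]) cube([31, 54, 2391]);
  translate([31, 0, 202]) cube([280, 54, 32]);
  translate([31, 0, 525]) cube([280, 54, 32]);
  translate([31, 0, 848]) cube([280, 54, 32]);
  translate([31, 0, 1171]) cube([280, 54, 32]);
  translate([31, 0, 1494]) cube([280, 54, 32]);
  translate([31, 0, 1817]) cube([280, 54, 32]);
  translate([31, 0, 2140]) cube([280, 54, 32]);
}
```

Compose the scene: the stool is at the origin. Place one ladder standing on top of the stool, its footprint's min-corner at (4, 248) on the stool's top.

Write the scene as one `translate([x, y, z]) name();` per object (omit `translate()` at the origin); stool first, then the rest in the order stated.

stool();
translate([4, 248, 394]) ladder();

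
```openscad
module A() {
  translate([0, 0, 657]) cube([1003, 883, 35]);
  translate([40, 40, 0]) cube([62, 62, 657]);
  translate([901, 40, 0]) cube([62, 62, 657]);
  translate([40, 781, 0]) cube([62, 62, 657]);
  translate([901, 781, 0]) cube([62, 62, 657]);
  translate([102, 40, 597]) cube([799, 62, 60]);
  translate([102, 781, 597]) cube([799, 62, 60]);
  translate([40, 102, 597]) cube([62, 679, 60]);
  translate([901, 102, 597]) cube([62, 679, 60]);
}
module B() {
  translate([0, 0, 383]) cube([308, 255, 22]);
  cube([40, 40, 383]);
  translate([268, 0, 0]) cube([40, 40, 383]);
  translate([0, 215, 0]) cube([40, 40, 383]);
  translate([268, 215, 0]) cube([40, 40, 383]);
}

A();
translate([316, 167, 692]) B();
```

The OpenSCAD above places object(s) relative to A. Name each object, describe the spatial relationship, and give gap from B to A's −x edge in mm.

The stool's min-x is at 316; the table's min-x is 0; gap = 316 mm.

A is a table. B is a stool. The stool is on top of the table. The gap from the stool to the table's −x edge is 316 mm.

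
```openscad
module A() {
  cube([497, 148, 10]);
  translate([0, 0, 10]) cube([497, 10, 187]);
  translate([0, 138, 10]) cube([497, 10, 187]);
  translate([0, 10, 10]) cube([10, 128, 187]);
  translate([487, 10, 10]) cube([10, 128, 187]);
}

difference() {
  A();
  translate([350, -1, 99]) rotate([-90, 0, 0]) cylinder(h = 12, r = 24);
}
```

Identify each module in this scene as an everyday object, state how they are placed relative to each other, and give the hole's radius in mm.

The subtracted cylinder has r = 24 mm.

A is an open box. The open box has a circular hole through its front wall. The hole's radius is 24 mm.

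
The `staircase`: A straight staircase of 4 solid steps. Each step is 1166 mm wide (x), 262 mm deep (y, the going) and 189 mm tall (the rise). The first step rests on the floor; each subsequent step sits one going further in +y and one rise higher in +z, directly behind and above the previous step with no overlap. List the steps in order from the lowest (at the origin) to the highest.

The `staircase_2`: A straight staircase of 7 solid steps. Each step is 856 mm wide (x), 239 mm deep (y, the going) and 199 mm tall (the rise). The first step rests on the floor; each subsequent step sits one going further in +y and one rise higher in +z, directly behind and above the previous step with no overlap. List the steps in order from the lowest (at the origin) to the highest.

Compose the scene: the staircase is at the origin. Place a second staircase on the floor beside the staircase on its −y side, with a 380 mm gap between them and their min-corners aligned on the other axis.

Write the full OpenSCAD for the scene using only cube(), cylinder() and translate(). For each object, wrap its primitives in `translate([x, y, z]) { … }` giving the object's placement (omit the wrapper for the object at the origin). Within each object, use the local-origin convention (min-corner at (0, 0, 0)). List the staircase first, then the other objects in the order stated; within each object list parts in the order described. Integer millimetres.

cube([1166, 262, 189]);
translate([0, 262, 189]) cube([1166, 262, 189]);
translate([0, 524, 378]) cube([1166, 262, 189]);
translate([0, 786, 567]) cube([1166, 262, 189]);
translate([0, -2053, 0]) {
  cube([856, 239, 199]);
  translate([0, 239, 199]) cube([856, 239, 199]);
  translate([0, 478, 398]) cube([856, 239, 199]);
  translate([0, 717, 597]) cube([856, 239, 199]);
  translate([0, 956, 796]) cube([856, 239, 199]);
  translate([0, 1195, 995]) cube([856, 239, 199]);
  translate([0, 1434, 1194]) cube([856, 239, 199]);
}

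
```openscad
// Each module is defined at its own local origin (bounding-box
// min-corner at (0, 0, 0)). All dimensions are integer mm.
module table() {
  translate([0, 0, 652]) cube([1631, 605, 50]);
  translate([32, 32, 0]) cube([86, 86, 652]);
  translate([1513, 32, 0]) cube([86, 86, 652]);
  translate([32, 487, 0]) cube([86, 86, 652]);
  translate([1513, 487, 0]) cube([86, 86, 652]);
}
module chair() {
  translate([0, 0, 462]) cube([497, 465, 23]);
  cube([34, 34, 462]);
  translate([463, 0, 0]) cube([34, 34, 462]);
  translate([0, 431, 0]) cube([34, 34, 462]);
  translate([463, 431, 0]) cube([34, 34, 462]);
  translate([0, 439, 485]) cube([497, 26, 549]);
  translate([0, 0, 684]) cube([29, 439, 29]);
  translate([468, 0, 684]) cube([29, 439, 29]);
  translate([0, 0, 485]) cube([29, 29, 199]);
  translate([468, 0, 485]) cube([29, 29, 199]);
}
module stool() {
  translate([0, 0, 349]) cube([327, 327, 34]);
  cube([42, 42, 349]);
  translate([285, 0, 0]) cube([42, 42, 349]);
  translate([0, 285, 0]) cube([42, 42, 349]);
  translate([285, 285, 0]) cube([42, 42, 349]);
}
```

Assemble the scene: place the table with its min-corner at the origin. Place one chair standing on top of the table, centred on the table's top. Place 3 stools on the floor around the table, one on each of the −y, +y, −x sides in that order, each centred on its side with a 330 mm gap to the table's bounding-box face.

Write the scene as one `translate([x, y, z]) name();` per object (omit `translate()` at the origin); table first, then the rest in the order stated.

table();
translate([567, 70, 702]) chair();
translate([652, -657, 0]) stool();
translate([652, 935, 0]) stool();
translate([-657, 139, 0]) stool();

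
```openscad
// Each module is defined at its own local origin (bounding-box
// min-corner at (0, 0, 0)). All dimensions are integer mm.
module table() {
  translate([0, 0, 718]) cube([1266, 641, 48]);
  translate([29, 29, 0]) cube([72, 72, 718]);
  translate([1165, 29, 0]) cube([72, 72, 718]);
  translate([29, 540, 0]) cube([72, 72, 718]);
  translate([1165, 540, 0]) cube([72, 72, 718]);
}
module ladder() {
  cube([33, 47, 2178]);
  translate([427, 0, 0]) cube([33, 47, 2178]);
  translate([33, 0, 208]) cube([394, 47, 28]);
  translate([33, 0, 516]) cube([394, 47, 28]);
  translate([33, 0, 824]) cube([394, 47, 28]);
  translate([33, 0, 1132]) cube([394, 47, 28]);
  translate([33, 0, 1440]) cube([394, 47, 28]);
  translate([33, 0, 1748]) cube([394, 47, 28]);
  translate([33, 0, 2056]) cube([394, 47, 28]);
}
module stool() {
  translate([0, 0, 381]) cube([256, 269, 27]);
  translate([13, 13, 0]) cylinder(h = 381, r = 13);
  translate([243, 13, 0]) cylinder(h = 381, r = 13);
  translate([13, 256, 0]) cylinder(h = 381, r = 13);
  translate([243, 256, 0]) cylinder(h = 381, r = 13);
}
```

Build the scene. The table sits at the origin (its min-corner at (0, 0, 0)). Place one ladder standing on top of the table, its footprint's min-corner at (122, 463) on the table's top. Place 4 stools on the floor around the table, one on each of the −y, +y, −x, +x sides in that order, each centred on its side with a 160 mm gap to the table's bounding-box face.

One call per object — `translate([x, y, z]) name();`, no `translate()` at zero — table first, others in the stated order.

table();
translate([122, 463, 766]) ladder();
translate([505, -429, 0]) stool();
translate([505, 801, 0]) stool();
translate([-416, 186, 0]) stool();
translate([1426, 186, 0]) stool();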